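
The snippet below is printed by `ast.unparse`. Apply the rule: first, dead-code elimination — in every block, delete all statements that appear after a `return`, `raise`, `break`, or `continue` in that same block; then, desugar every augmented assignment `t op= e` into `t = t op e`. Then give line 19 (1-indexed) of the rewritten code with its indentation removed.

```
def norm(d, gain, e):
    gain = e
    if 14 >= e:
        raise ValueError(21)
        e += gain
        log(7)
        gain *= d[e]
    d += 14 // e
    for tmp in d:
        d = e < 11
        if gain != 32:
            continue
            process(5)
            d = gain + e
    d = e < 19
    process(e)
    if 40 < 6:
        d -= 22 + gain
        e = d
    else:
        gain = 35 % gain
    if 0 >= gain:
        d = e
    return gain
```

Transformed code:
def norm(d, gain, e):
    gain = e
    if 14 >= e:
        raise ValueError(21)
    d = d + 14 // e
    for tmp in d:
        d = e < 11
        if gain != 32:
            continue
    d = e < 19
    process(e)
    if 40 < 6:
        d = d - (22 + gain)
        e = d
    else:
        gain = 35 % gain
    if 0 >= gain:
        d = e
    return gain

return gain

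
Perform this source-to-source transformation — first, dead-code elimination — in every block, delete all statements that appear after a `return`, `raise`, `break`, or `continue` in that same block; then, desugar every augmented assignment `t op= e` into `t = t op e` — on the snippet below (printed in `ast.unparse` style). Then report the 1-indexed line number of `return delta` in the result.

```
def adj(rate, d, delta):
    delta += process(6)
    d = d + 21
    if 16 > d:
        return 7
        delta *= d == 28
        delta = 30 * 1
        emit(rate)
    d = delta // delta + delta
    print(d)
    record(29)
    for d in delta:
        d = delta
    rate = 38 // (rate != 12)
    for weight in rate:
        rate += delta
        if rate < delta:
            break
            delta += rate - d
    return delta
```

16

Transformed code:
def adj(rate, d, delta):
    delta = delta + process(6)
    d = d + 21
    if 16 > d:
        return 7
    d = delta // delta + delta
    print(d)
    record(29)
    for d in delta:
        d = delta
    rate = 38 // (rate != 12)
    for weight in rate:
        rate = rate + delta
        if rate < delta:
            break
    return delta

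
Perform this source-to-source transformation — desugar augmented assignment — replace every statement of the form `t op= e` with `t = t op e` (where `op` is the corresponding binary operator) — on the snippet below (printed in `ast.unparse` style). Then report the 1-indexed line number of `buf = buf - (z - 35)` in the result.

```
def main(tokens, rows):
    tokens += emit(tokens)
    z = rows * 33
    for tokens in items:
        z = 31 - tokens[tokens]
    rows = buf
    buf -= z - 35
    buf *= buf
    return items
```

7

Transformed code:
def main(tokens, rows):
    tokens = tokens + emit(tokens)
    z = rows * 33
    for tokens in items:
        z = 31 - tokens[tokens]
    rows = buf
    buf = buf - (z - 35)
    buf = buf * buf
    return items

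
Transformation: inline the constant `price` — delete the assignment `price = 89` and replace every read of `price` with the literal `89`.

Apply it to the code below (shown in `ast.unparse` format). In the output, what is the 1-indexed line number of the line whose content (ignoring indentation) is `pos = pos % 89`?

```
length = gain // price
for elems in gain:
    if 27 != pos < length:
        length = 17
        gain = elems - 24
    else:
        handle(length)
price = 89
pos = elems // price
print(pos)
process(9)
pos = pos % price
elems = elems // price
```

11

Transformed code:
length = gain // 89
for elems in gain:
    if 27 != pos < length:
        length = 17
        gain = elems - 24
    else:
        handle(length)
pos = elems // 89
print(pos)
process(9)
pos = pos % 89
elems = elems // 89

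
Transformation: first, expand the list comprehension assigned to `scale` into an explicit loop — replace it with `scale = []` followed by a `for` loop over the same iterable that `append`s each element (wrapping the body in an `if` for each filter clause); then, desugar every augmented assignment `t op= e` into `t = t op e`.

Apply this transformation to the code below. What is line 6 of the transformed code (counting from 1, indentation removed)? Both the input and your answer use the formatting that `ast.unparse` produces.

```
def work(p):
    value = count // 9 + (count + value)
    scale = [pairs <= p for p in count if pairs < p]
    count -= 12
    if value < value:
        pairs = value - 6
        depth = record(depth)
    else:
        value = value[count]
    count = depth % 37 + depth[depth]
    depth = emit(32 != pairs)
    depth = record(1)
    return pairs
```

scale.append(pairs <= p)

Transformed code:
def work(p):
    value = count // 9 + (count + value)
    scale = []
    for p in count:
        if pairs < p:
            scale.append(pairs <= p)
    count = count - 12
    if value < value:
        pairs = value - 6
        depth = record(depth)
    else:
        value = value[count]
    count = depth % 37 + depth[depth]
    depth = emit(32 != pairs)
    depth = record(1)
    return pairs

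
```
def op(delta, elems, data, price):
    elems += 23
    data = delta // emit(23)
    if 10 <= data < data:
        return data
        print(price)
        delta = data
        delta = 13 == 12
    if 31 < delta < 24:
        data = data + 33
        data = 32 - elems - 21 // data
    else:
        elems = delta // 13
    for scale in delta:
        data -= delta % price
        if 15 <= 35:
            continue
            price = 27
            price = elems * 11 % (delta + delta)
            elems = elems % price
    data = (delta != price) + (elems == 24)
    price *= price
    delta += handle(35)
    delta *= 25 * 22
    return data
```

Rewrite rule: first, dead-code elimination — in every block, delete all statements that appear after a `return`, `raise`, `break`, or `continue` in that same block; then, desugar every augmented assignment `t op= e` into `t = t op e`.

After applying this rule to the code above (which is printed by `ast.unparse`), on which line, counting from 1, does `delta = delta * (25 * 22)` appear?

Transformed code:
def op(delta, elems, data, price):
    elems = elems + 23
    data = delta // emit(23)
    if 10 <= data < data:
        return data
    if 31 < delta < 24:
        data = data + 33
        data = 32 - elems - 21 // data
    else:
        elems = delta // 13
    for scale in delta:
        data = data - delta % price
        if 15 <= 35:
            continue
    data = (delta != price) + (elems == 24)
    price = price * price
    delta = delta + handle(35)
    delta = delta * (25 * 22)
    return data

18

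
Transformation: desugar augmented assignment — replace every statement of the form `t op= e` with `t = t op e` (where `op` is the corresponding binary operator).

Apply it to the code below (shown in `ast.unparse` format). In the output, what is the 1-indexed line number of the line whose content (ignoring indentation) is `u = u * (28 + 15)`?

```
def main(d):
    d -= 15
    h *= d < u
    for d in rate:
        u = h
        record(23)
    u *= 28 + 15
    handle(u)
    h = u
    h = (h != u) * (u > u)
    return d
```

Transformed code:
def main(d):
    d = d - 15
    h = h * (d < u)
    for d in rate:
        u = h
        record(23)
    u = u * (28 + 15)
    handle(u)
    h = u
    h = (h != u) * (u > u)
    return d

7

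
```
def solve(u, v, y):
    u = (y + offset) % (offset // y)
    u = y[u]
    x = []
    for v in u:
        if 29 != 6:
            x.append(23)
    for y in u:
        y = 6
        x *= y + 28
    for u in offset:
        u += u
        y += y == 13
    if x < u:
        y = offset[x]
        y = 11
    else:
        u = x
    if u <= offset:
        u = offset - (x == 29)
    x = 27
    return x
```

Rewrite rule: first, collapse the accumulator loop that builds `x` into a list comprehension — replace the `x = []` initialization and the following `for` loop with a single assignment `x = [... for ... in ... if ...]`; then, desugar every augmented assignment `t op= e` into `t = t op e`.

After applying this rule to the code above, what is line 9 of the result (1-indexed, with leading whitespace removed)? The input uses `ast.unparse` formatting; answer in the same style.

Transformed code:
def solve(u, v, y):
    u = (y + offset) % (offset // y)
    u = y[u]
    x = [23 for v in u if 29 != 6]
    for y in u:
        y = 6
        x = x * (y + 28)
    for u in offset:
        u = u + u
        y = y + (y == 13)
    if x < u:
        y = offset[x]
        y = 11
    else:
        u = x
    if u <= offset:
        u = offset - (x == 29)
    x = 27
    return x

u = u + u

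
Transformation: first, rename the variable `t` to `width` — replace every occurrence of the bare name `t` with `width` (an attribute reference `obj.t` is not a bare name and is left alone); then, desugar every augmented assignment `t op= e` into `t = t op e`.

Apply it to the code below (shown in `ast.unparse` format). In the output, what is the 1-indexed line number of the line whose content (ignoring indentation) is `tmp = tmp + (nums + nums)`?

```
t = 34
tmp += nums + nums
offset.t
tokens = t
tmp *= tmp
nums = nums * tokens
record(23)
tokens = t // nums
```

Transformed code:
width = 34
tmp = tmp + (nums + nums)
offset.t
tokens = width
tmp = tmp * tmp
nums = nums * tokens
record(23)
tokens = width // nums

2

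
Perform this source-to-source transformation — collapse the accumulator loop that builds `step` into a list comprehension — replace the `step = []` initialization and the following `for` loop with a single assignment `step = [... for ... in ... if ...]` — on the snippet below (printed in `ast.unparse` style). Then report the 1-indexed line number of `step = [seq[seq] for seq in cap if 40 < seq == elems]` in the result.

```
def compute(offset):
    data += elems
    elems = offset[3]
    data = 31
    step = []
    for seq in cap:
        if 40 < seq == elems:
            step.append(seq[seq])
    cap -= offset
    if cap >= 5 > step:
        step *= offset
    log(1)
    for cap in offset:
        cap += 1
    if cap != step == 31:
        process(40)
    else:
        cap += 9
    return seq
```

Transformed code:
def compute(offset):
    data += elems
    elems = offset[3]
    data = 31
    step = [seq[seq] for seq in cap if 40 < seq == elems]
    cap -= offset
    if cap >= 5 > step:
        step *= offset
    log(1)
    for cap in offset:
        cap += 1
    if cap != step == 31:
        process(40)
    else:
        cap += 9
    return seq

5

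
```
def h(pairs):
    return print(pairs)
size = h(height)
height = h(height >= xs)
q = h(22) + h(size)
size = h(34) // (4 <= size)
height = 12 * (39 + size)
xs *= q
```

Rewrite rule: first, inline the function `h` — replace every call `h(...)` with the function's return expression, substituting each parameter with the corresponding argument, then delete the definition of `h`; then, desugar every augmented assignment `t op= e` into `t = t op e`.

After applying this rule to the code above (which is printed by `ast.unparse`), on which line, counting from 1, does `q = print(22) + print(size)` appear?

3

Transformed code:
size = print(height)
height = print(height >= xs)
q = print(22) + print(size)
size = print(34) // (4 <= size)
height = 12 * (39 + size)
xs = xs * q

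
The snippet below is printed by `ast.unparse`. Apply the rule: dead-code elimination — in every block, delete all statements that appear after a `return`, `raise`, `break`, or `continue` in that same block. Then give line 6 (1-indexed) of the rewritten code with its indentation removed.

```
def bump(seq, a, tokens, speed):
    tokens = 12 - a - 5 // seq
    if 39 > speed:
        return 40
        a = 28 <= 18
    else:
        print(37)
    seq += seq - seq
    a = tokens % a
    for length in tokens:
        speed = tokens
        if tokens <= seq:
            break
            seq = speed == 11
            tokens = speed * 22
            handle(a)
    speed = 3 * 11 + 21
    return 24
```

Transformed code:
def bump(seq, a, tokens, speed):
    tokens = 12 - a - 5 // seq
    if 39 > speed:
        return 40
    else:
        print(37)
    seq += seq - seq
    a = tokens % a
    for length in tokens:
        speed = tokens
        if tokens <= seq:
            break
    speed = 3 * 11 + 21
    return 24

print(37)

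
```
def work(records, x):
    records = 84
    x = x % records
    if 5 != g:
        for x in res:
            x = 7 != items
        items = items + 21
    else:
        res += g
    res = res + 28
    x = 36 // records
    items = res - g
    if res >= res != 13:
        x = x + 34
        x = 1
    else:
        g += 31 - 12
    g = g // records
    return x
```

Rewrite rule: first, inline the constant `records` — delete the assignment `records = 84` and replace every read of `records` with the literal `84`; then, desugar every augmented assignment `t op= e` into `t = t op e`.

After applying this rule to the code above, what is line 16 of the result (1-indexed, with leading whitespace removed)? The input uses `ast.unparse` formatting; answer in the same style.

Transformed code:
def work(records, x):
    x = x % 84
    if 5 != g:
        for x in res:
            x = 7 != items
        items = items + 21
    else:
        res = res + g
    res = res + 28
    x = 36 // 84
    items = res - g
    if res >= res != 13:
        x = x + 34
        x = 1
    else:
        g = g + (31 - 12)
    g = g // 84
    return x

g = g + (31 - 12)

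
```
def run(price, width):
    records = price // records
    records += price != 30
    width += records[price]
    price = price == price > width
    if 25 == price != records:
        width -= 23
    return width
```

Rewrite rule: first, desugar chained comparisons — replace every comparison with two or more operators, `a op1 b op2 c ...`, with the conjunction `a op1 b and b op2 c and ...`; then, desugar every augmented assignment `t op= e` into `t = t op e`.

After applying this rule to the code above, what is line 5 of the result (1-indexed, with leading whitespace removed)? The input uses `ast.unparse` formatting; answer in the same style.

price = price == price and price > width

Transformed code:
def run(price, width):
    records = price // records
    records = records + (price != 30)
    width = width + records[price]
    price = price == price and price > width
    if 25 == price and price != records:
        width = width - 23
    return width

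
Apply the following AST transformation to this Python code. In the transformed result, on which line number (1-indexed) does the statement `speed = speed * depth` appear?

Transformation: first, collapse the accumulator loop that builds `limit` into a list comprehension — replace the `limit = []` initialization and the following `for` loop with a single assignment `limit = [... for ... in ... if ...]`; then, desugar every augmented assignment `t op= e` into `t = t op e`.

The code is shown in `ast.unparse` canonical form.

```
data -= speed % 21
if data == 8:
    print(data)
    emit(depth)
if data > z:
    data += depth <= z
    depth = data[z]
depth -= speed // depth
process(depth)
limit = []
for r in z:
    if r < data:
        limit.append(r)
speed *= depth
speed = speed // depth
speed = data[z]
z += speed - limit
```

Transformed code:
data = data - speed % 21
if data == 8:
    print(data)
    emit(depth)
if data > z:
    data = data + (depth <= z)
    depth = data[z]
depth = depth - speed // depth
process(depth)
limit = [r for r in z if r < data]
speed = speed * depth
speed = speed // depth
speed = data[z]
z = z + (speed - limit)

11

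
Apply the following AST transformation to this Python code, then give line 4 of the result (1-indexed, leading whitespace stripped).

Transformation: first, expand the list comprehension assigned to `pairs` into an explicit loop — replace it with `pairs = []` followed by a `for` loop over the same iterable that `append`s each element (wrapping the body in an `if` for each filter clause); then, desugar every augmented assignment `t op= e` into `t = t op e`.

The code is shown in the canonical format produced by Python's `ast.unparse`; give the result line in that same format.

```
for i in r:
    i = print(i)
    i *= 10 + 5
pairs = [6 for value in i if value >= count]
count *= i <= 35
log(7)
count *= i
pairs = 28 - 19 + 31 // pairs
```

pairs = []

Transformed code:
for i in r:
    i = print(i)
    i = i * (10 + 5)
pairs = []
for value in i:
    if value >= count:
        pairs.append(6)
count = count * (i <= 35)
log(7)
count = count * i
pairs = 28 - 19 + 31 // pairs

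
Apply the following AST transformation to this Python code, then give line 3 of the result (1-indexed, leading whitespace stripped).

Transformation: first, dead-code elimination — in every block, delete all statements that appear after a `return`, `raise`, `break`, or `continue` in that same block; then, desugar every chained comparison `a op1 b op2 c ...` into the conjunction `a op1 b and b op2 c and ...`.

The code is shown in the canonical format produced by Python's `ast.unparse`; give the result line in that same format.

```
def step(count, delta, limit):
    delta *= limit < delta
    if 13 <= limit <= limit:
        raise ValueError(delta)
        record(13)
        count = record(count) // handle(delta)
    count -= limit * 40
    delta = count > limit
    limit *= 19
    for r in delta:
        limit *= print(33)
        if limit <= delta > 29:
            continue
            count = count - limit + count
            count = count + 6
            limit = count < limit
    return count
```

if 13 <= limit and limit <= limit:

Transformed code:
def step(count, delta, limit):
    delta *= limit < delta
    if 13 <= limit and limit <= limit:
        raise ValueError(delta)
    count -= limit * 40
    delta = count > limit
    limit *= 19
    for r in delta:
        limit *= print(33)
        if limit <= delta and delta > 29:
            continue
    return count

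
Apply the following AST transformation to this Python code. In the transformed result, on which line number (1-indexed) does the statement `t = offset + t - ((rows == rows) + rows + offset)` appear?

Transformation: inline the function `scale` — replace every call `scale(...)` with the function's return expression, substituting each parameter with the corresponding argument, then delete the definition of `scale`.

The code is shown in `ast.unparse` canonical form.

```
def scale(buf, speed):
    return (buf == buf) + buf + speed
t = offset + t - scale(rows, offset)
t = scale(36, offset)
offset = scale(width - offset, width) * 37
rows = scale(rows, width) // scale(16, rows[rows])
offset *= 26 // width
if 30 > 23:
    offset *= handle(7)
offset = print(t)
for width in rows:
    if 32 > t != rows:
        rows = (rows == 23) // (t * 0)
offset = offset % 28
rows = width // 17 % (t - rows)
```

1

Transformed code:
t = offset + t - ((rows == rows) + rows + offset)
t = (36 == 36) + 36 + offset
offset = ((width - offset == width - offset) + (width - offset) + width) * 37
rows = ((rows == rows) + rows + width) // ((16 == 16) + 16 + rows[rows])
offset *= 26 // width
if 30 > 23:
    offset *= handle(7)
offset = print(t)
for width in rows:
    if 32 > t != rows:
        rows = (rows == 23) // (t * 0)
offset = offset % 28
rows = width // 17 % (t - rows)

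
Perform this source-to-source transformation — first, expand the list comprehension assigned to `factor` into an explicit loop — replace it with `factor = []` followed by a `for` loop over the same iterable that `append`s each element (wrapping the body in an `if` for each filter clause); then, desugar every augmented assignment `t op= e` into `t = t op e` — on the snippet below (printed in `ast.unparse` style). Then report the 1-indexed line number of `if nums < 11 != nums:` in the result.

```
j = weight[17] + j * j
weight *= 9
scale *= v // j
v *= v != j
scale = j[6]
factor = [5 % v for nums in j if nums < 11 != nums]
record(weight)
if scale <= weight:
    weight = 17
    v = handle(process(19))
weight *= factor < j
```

Transformed code:
j = weight[17] + j * j
weight = weight * 9
scale = scale * (v // j)
v = v * (v != j)
scale = j[6]
factor = []
for nums in j:
    if nums < 11 != nums:
        factor.append(5 % v)
record(weight)
if scale <= weight:
    weight = 17
    v = handle(process(19))
weight = weight * (factor < j)

8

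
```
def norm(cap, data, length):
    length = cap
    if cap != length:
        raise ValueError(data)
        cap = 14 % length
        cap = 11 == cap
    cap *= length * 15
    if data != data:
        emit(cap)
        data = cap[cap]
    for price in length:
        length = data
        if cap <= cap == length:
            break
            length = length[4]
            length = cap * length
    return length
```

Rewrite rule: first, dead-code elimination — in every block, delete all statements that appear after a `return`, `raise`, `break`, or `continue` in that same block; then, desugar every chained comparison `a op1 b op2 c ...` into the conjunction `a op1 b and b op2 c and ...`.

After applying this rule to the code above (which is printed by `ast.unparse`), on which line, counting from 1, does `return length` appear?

13

Transformed code:
def norm(cap, data, length):
    length = cap
    if cap != length:
        raise ValueError(data)
    cap *= length * 15
    if data != data:
        emit(cap)
        data = cap[cap]
    for price in length:
        length = data
        if cap <= cap and cap == length:
            break
    return length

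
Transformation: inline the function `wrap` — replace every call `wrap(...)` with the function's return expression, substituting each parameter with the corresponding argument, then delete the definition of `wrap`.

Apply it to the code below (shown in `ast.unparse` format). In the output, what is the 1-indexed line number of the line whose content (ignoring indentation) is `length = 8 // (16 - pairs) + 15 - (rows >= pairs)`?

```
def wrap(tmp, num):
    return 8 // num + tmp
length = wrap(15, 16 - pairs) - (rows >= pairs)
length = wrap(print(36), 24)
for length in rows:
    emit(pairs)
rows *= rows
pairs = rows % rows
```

1

Transformed code:
length = 8 // (16 - pairs) + 15 - (rows >= pairs)
length = 8 // 24 + print(36)
for length in rows:
    emit(pairs)
rows *= rows
pairs = rows % rows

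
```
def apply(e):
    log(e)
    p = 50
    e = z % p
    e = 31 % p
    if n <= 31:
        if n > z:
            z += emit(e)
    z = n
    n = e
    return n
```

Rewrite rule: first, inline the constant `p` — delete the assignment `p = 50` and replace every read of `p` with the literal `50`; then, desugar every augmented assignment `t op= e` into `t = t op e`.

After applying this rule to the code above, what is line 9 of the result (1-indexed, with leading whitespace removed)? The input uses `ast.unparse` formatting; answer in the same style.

Transformed code:
def apply(e):
    log(e)
    e = z % 50
    e = 31 % 50
    if n <= 31:
        if n > z:
            z = z + emit(e)
    z = n
    n = e
    return n

n = e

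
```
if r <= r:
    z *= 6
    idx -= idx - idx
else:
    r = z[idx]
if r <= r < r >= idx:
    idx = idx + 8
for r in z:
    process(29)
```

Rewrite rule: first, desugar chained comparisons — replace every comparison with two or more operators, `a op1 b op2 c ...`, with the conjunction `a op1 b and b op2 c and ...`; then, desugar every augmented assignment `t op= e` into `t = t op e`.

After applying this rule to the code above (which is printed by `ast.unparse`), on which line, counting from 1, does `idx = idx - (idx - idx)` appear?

3

Transformed code:
if r <= r:
    z = z * 6
    idx = idx - (idx - idx)
else:
    r = z[idx]
if r <= r and r < r and (r >= idx):
    idx = idx + 8
for r in z:
    process(29)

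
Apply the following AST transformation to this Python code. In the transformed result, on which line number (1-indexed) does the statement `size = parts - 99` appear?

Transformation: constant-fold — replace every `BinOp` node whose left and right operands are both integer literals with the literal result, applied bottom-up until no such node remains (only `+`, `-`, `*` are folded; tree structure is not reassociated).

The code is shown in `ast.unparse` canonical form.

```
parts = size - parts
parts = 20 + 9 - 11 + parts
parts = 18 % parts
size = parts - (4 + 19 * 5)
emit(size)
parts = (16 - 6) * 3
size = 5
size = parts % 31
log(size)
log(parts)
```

Transformed code:
parts = size - parts
parts = 18 + parts
parts = 18 % parts
size = parts - 99
emit(size)
parts = 30
size = 5
size = parts % 31
log(size)
log(parts)

4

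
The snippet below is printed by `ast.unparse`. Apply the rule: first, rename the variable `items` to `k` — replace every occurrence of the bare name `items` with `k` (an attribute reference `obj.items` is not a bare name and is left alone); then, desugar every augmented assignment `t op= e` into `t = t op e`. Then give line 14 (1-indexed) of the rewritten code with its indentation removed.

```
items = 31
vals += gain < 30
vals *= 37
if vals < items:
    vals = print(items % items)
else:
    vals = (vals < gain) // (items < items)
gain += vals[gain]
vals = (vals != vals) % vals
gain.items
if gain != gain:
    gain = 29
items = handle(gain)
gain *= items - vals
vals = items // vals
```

Transformed code:
k = 31
vals = vals + (gain < 30)
vals = vals * 37
if vals < k:
    vals = print(k % k)
else:
    vals = (vals < gain) // (k < k)
gain = gain + vals[gain]
vals = (vals != vals) % vals
gain.items
if gain != gain:
    gain = 29
k = handle(gain)
gain = gain * (k - vals)
vals = k // vals

gain = gain * (k - vals)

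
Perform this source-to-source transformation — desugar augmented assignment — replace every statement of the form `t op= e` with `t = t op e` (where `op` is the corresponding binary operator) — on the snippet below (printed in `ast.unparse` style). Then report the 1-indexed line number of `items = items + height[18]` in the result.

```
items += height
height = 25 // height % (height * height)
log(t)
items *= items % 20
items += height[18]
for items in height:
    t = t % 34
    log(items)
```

5

Transformed code:
items = items + height
height = 25 // height % (height * height)
log(t)
items = items * (items % 20)
items = items + height[18]
for items in height:
    t = t % 34
    log(items)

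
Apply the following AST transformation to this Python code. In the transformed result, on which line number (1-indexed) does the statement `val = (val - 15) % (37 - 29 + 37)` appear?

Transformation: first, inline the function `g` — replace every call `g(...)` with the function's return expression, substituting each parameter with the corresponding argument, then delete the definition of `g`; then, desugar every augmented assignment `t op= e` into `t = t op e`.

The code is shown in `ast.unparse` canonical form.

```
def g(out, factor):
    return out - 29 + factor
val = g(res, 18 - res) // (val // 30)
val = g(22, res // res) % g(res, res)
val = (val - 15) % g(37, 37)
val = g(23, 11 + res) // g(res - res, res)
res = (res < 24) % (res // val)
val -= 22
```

3

Transformed code:
val = (res - 29 + (18 - res)) // (val // 30)
val = (22 - 29 + res // res) % (res - 29 + res)
val = (val - 15) % (37 - 29 + 37)
val = (23 - 29 + (11 + res)) // (res - res - 29 + res)
res = (res < 24) % (res // val)
val = val - 22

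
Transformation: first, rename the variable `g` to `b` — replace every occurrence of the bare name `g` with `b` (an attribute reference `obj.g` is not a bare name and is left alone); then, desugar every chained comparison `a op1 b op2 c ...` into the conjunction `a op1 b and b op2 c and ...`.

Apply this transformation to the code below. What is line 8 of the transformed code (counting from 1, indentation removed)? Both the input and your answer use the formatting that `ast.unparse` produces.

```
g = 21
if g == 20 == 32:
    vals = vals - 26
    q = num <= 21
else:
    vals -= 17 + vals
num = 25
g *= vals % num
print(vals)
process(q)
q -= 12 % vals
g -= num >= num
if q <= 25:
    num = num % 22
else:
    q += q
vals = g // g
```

b *= vals % num

Transformed code:
b = 21
if b == 20 and 20 == 32:
    vals = vals - 26
    q = num <= 21
else:
    vals -= 17 + vals
num = 25
b *= vals % num
print(vals)
process(q)
q -= 12 % vals
b -= num >= num
if q <= 25:
    num = num % 22
else:
    q += q
vals = b // b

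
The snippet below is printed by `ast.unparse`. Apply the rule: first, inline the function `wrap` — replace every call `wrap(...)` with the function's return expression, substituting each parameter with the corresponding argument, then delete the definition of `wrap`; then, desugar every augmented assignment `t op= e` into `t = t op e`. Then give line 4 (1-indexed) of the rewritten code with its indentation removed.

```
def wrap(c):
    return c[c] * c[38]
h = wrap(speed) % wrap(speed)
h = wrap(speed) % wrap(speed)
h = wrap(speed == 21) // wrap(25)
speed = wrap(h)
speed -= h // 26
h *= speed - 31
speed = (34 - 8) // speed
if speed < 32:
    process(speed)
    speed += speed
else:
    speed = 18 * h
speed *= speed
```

Transformed code:
h = speed[speed] * speed[38] % (speed[speed] * speed[38])
h = speed[speed] * speed[38] % (speed[speed] * speed[38])
h = (speed == 21)[speed == 21] * (speed == 21)[38] // (25[25] * 25[38])
speed = h[h] * h[38]
speed = speed - h // 26
h = h * (speed - 31)
speed = (34 - 8) // speed
if speed < 32:
    process(speed)
    speed = speed + speed
else:
    speed = 18 * h
speed = speed * speed

speed = h[h] * h[38]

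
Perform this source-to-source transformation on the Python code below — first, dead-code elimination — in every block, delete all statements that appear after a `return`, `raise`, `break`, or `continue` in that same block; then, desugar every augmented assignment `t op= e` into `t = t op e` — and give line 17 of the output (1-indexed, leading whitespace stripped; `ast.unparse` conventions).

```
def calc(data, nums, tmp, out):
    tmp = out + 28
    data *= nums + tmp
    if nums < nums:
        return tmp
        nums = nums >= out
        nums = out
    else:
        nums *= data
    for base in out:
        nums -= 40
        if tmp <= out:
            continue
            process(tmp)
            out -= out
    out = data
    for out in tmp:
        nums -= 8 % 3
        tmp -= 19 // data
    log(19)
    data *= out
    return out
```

data = data * out

Transformed code:
def calc(data, nums, tmp, out):
    tmp = out + 28
    data = data * (nums + tmp)
    if nums < nums:
        return tmp
    else:
        nums = nums * data
    for base in out:
        nums = nums - 40
        if tmp <= out:
            continue
    out = data
    for out in tmp:
        nums = nums - 8 % 3
        tmp = tmp - 19 // data
    log(19)
    data = data * out
    return out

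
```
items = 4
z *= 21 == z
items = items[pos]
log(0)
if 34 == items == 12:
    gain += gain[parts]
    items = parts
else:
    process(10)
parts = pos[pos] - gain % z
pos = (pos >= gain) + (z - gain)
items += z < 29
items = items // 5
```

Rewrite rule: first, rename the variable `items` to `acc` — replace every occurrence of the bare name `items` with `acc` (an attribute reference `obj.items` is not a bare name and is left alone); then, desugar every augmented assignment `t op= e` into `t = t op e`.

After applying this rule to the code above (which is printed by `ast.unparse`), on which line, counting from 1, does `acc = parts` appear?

7

Transformed code:
acc = 4
z = z * (21 == z)
acc = acc[pos]
log(0)
if 34 == acc == 12:
    gain = gain + gain[parts]
    acc = parts
else:
    process(10)
parts = pos[pos] - gain % z
pos = (pos >= gain) + (z - gain)
acc = acc + (z < 29)
acc = acc // 5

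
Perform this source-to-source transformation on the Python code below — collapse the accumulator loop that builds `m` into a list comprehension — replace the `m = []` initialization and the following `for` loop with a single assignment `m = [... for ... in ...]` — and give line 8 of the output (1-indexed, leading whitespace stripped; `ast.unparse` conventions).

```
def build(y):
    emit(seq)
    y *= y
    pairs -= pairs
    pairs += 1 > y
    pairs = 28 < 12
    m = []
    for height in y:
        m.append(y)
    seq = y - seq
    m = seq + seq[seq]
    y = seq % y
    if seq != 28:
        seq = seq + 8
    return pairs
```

seq = y - seq

Transformed code:
def build(y):
    emit(seq)
    y *= y
    pairs -= pairs
    pairs += 1 > y
    pairs = 28 < 12
    m = [y for height in y]
    seq = y - seq
    m = seq + seq[seq]
    y = seq % y
    if seq != 28:
        seq = seq + 8
    return pairs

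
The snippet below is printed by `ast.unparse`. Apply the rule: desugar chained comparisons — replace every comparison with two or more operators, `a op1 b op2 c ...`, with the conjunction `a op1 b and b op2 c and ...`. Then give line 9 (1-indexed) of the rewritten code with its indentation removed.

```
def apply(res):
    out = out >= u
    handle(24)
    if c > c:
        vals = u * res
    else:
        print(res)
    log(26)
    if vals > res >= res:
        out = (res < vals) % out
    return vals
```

Transformed code:
def apply(res):
    out = out >= u
    handle(24)
    if c > c:
        vals = u * res
    else:
        print(res)
    log(26)
    if vals > res and res >= res:
        out = (res < vals) % out
    return vals

if vals > res and res >= res:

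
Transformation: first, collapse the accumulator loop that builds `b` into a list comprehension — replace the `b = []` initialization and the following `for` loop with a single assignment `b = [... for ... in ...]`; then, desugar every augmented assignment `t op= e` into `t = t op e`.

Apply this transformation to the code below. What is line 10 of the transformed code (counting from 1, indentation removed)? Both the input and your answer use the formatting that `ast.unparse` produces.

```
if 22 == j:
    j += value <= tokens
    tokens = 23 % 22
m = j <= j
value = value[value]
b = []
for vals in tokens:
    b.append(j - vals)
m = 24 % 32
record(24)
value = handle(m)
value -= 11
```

value = value - 11

Transformed code:
if 22 == j:
    j = j + (value <= tokens)
    tokens = 23 % 22
m = j <= j
value = value[value]
b = [j - vals for vals in tokens]
m = 24 % 32
record(24)
value = handle(m)
value = value - 11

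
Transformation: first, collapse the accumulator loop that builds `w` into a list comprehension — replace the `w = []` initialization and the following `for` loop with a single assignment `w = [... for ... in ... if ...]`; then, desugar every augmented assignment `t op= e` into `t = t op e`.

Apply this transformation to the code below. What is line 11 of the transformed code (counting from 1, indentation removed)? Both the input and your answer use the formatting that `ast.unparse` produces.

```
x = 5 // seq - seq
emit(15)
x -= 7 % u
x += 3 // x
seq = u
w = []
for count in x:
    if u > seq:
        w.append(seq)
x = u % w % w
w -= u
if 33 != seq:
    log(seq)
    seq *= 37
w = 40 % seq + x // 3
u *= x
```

Transformed code:
x = 5 // seq - seq
emit(15)
x = x - 7 % u
x = x + 3 // x
seq = u
w = [seq for count in x if u > seq]
x = u % w % w
w = w - u
if 33 != seq:
    log(seq)
    seq = seq * 37
w = 40 % seq + x // 3
u = u * x

seq = seq * 37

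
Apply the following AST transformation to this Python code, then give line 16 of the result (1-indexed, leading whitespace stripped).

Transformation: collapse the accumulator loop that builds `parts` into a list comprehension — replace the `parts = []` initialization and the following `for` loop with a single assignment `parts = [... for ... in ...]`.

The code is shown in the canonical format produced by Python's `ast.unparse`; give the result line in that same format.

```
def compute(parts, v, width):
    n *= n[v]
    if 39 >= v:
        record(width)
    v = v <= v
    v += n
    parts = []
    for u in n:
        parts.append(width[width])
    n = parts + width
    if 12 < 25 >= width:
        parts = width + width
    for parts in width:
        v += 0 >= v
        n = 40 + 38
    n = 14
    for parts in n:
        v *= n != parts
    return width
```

Transformed code:
def compute(parts, v, width):
    n *= n[v]
    if 39 >= v:
        record(width)
    v = v <= v
    v += n
    parts = [width[width] for u in n]
    n = parts + width
    if 12 < 25 >= width:
        parts = width + width
    for parts in width:
        v += 0 >= v
        n = 40 + 38
    n = 14
    for parts in n:
        v *= n != parts
    return width

v *= n != parts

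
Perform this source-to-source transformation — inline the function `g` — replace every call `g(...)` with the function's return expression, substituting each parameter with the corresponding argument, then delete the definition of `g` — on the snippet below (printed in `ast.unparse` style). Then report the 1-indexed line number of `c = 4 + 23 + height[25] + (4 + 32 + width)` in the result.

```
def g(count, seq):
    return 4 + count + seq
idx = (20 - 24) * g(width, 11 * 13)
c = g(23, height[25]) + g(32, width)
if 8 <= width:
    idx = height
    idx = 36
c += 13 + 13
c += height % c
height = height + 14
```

2

Transformed code:
idx = (20 - 24) * (4 + width + 11 * 13)
c = 4 + 23 + height[25] + (4 + 32 + width)
if 8 <= width:
    idx = height
    idx = 36
c += 13 + 13
c += height % c
height = height + 14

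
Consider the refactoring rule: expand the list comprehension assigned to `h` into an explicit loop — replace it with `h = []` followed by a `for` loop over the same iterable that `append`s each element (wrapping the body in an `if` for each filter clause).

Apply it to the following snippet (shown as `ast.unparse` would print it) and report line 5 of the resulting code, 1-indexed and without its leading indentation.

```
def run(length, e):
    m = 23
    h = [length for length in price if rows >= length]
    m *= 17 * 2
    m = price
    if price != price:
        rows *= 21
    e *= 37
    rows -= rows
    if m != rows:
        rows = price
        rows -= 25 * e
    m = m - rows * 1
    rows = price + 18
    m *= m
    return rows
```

if rows >= length:

Transformed code:
def run(length, e):
    m = 23
    h = []
    for length in price:
        if rows >= length:
            h.append(length)
    m *= 17 * 2
    m = price
    if price != price:
        rows *= 21
    e *= 37
    rows -= rows
    if m != rows:
        rows = price
        rows -= 25 * e
    m = m - rows * 1
    rows = price + 18
    m *= m
    return rows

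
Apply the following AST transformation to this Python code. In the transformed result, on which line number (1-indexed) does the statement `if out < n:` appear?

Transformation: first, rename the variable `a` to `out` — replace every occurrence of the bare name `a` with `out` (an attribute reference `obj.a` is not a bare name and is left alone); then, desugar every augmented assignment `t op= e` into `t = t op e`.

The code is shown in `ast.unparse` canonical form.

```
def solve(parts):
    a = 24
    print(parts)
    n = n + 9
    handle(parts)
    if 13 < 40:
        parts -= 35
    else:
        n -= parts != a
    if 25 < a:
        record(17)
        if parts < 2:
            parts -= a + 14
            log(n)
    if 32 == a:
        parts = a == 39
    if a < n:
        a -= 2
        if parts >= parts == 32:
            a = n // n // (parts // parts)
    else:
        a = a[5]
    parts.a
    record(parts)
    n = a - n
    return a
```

17

Transformed code:
def solve(parts):
    out = 24
    print(parts)
    n = n + 9
    handle(parts)
    if 13 < 40:
        parts = parts - 35
    else:
        n = n - (parts != out)
    if 25 < out:
        record(17)
        if parts < 2:
            parts = parts - (out + 14)
            log(n)
    if 32 == out:
        parts = out == 39
    if out < n:
        out = out - 2
        if parts >= parts == 32:
            out = n // n // (parts // parts)
    else:
        out = out[5]
    parts.a
    record(parts)
    n = out - n
    return out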